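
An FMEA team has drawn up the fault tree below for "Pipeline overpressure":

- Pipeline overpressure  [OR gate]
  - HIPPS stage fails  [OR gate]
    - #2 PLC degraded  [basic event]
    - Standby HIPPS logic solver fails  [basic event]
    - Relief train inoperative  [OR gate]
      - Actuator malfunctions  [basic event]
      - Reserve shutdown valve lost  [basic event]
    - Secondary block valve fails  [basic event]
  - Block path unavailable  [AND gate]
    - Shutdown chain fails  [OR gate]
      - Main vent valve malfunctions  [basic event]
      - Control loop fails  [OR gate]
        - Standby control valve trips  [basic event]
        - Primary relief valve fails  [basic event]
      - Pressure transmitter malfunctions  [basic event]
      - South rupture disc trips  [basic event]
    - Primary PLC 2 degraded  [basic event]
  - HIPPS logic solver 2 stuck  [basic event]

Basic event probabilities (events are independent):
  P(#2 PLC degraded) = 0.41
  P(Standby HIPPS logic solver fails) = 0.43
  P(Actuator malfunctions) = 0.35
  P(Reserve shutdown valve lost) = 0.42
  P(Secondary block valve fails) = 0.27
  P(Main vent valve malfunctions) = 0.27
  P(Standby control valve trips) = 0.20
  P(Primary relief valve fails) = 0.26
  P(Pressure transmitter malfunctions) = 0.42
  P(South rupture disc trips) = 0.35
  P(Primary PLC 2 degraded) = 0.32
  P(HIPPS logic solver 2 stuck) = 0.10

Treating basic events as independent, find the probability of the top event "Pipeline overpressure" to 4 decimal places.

0.9390

P(Relief train inoperative) [OR] = 1 − (1−0.35) × (1−0.42) = 0.623000
P(HIPPS stage fails) [OR] = 1 − (1−0.41) × (1−0.43) × (1−0.623000) × (1−0.27) = 0.907447
P(Control loop fails) [OR] = 1 − (1−0.20) × (1−0.26) = 0.408000
P(Shutdown chain fails) [OR] = 1 − (1−0.27) × (1−0.408000) × (1−0.42) × (1−0.35) = 0.837076
P(Block path unavailable) [AND] = 0.837076 × 0.32 = 0.267864
P(Pipeline overpressure) [OR] = 1 − (1−0.907447) × (1−0.267864) × (1−0.10) = 0.939015
Rounded to 4 decimal places: P(Pipeline overpressure) ≈ 0.9390.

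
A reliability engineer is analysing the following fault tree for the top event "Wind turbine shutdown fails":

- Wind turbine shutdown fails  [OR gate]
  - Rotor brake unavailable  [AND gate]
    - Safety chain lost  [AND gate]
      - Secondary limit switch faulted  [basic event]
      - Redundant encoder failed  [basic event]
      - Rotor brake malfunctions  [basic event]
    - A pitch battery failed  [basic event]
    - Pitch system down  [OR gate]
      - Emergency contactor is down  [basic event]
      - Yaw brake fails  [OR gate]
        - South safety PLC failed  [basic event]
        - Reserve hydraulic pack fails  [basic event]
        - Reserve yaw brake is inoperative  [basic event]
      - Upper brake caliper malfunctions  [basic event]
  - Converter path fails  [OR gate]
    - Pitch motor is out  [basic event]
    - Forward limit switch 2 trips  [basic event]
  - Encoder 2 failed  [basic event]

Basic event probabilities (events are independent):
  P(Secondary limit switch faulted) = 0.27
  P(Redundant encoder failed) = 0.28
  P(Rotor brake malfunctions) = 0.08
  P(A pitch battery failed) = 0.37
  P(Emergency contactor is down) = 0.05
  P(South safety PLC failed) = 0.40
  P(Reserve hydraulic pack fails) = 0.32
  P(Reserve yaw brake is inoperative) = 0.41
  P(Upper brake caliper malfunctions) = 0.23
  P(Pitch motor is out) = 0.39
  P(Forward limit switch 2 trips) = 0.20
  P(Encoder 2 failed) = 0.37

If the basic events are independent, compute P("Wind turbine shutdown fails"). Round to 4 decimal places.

0.6931

P(Safety chain lost) [AND] = 0.27 × 0.28 × 0.08 = 0.006048
P(Yaw brake fails) [OR] = 1 − (1−0.40) × (1−0.32) × (1−0.41) = 0.759280
P(Pitch system down) [OR] = 1 − (1−0.05) × (1−0.759280) × (1−0.23) = 0.823913
P(Rotor brake unavailable) [AND] = 0.006048 × 0.37 × 0.823913 = 0.001844
P(Converter path fails) [OR] = 1 − (1−0.39) × (1−0.20) = 0.512000
P(Wind turbine shutdown fails) [OR] = 1 − (1−0.001844) × (1−0.512000) × (1−0.37) = 0.693127
Rounded to 4 decimal places: P(Wind turbine shutdown fails) ≈ 0.6931.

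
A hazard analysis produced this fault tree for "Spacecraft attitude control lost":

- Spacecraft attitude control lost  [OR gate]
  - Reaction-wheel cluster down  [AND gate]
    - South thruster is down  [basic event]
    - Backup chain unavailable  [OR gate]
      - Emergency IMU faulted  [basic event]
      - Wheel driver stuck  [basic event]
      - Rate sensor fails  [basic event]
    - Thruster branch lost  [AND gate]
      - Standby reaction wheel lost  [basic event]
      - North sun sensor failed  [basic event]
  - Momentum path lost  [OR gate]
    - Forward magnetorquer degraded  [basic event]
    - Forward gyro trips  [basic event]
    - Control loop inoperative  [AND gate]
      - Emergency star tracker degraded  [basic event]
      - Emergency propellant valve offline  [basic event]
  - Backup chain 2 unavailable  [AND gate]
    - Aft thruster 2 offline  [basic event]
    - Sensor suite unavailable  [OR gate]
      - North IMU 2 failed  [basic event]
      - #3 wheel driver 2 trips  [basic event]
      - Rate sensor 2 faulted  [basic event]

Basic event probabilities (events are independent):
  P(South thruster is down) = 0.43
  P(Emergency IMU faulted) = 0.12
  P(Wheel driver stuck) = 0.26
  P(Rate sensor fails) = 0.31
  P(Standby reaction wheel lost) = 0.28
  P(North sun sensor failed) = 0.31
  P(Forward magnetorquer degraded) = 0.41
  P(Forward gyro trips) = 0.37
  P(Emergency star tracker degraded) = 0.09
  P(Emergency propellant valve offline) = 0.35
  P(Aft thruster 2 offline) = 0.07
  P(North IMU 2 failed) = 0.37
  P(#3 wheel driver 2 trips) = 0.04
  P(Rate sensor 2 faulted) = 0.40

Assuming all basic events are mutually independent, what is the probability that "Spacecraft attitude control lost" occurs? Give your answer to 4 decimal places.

0.6631

P(Backup chain unavailable) [OR] = 1 − (1−0.12) × (1−0.26) × (1−0.31) = 0.550672
P(Thruster branch lost) [AND] = 0.28 × 0.31 = 0.086800
P(Reaction-wheel cluster down) [AND] = 0.43 × 0.550672 × 0.086800 = 0.020553
P(Control loop inoperative) [AND] = 0.09 × 0.35 = 0.031500
P(Momentum path lost) [OR] = 1 − (1−0.41) × (1−0.37) × (1−0.031500) = 0.640009
P(Sensor suite unavailable) [OR] = 1 − (1−0.37) × (1−0.04) × (1−0.40) = 0.637120
P(Backup chain 2 unavailable) [AND] = 0.07 × 0.637120 = 0.044598
P(Spacecraft attitude control lost) [OR] = 1 − (1−0.020553) × (1−0.640009) × (1−0.044598) = 0.663133
Rounded to 4 decimal places: P(Spacecraft attitude control lost) ≈ 0.6631.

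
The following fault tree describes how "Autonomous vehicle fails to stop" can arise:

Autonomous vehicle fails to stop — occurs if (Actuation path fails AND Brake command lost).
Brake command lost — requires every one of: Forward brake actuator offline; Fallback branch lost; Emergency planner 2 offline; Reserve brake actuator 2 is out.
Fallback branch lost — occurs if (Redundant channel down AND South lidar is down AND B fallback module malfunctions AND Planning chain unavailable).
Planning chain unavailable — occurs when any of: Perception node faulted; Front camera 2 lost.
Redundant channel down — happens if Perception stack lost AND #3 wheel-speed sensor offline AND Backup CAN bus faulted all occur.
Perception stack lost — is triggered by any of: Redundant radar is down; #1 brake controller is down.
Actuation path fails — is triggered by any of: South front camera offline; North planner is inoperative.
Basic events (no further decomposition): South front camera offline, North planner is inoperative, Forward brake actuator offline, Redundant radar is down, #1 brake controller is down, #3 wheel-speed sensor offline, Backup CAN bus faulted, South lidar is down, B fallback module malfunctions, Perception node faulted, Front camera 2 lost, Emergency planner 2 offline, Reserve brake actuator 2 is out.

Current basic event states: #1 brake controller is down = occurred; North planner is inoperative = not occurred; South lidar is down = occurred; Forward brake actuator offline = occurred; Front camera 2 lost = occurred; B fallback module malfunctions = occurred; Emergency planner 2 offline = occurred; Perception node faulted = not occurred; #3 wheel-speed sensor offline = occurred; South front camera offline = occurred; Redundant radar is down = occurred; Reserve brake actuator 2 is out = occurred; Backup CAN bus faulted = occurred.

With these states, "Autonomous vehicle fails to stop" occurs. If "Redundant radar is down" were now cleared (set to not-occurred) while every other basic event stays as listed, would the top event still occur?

Yes

Counterfactual: set "Redundant radar is down" to not occurred.
Actuation path fails [OR]: South front camera offline=occurs, North planner is inoperative=not → at least one input occurs → occurs.
Perception stack lost [OR]: Redundant radar is down=not, #1 brake controller is down=occurs → at least one input occurs → occurs.
Redundant channel down [AND]: Perception stack lost=occurs, #3 wheel-speed sensor offline=occurs, Backup CAN bus faulted=occurs → all inputs occur → occurs.
Planning chain unavailable [OR]: Perception node faulted=not, Front camera 2 lost=occurs → at least one input occurs → occurs.
Fallback branch lost [AND]: Redundant channel down=occurs, South lidar is down=occurs, B fallback module malfunctions=occurs, Planning chain unavailable=occurs → all inputs occur → occurs.
Brake command lost [AND]: Forward brake actuator offline=occurs, Fallback branch lost=occurs, Emergency planner 2 offline=occurs, Reserve brake actuator 2 is out=occurs → all inputs occur → occurs.
Autonomous vehicle fails to stop [AND]: Actuation path fails=occurs, Brake command lost=occurs → all inputs occur → occurs.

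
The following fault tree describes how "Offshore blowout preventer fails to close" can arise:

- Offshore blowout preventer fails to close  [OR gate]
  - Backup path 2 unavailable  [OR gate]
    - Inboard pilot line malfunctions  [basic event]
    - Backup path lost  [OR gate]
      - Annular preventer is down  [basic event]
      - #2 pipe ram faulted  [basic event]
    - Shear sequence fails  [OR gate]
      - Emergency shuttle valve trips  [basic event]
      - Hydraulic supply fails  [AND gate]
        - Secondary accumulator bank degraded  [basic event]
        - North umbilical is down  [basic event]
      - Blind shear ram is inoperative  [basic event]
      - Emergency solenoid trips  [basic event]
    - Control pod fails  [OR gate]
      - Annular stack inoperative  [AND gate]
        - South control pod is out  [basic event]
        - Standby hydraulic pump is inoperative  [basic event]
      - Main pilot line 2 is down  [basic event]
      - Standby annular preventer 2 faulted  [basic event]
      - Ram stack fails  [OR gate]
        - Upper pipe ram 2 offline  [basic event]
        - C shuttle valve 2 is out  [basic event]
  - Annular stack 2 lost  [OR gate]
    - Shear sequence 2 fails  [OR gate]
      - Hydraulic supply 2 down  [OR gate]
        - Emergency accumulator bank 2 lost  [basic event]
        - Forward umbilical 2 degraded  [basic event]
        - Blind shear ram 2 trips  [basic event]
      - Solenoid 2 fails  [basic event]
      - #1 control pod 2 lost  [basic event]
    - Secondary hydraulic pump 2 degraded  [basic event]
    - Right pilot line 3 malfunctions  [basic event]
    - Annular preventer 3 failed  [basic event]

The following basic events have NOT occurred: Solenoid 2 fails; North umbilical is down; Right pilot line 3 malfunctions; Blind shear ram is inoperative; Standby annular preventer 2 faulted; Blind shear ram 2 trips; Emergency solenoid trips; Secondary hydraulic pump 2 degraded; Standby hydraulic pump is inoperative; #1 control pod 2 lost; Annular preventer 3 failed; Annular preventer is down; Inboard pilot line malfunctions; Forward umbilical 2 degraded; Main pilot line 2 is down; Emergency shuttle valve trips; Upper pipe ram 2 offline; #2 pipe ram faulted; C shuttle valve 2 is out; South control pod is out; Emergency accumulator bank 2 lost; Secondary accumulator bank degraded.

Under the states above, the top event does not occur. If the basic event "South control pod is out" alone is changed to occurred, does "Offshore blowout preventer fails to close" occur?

Counterfactual: set "South control pod is out" to occurred.
Backup path lost [OR]: Annular preventer is down=not, #2 pipe ram faulted=not → no input occurs → does not occur.
Hydraulic supply fails [AND]: Secondary accumulator bank degraded=not, North umbilical is down=not → not all inputs occur → does not occur.
Shear sequence fails [OR]: Emergency shuttle valve trips=not, Hydraulic supply fails=not, Blind shear ram is inoperative=not, Emergency solenoid trips=not → no input occurs → does not occur.
Annular stack inoperative [AND]: South control pod is out=occurs, Standby hydraulic pump is inoperative=not → not all inputs occur → does not occur.
Ram stack fails [OR]: Upper pipe ram 2 offline=not, C shuttle valve 2 is out=not → no input occurs → does not occur.
Control pod fails [OR]: Annular stack inoperative=not, Main pilot line 2 is down=not, Standby annular preventer 2 faulted=not, Ram stack fails=not → no input occurs → does not occur.
Backup path 2 unavailable [OR]: Inboard pilot line malfunctions=not, Backup path lost=not, Shear sequence fails=not, Control pod fails=not → no input occurs → does not occur.
Hydraulic supply 2 down [OR]: Emergency accumulator bank 2 lost=not, Forward umbilical 2 degraded=not, Blind shear ram 2 trips=not → no input occurs → does not occur.
Shear sequence 2 fails [OR]: Hydraulic supply 2 down=not, Solenoid 2 fails=not, #1 control pod 2 lost=not → no input occurs → does not occur.
Annular stack 2 lost [OR]: Shear sequence 2 fails=not, Secondary hydraulic pump 2 degraded=not, Right pilot line 3 malfunctions=not, Annular preventer 3 failed=not → no input occurs → does not occur.
Offshore blowout preventer fails to close [OR]: Backup path 2 unavailable=not, Annular stack 2 lost=not → no input occurs → does not occur.

No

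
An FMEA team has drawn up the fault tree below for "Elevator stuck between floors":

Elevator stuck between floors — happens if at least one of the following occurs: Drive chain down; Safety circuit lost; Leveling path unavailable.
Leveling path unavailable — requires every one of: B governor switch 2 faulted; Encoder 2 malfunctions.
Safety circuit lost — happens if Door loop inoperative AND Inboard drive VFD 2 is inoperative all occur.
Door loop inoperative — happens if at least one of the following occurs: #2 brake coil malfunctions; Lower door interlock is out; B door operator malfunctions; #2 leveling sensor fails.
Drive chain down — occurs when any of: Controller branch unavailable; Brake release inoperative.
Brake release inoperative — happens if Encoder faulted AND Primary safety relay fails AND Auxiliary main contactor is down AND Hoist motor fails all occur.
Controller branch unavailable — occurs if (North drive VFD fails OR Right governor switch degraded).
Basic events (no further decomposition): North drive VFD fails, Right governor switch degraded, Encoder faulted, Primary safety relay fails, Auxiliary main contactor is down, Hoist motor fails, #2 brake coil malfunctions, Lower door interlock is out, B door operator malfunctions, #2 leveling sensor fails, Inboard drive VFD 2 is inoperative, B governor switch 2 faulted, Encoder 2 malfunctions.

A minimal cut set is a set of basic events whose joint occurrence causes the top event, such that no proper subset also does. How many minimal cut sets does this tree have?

8

Controller branch unavailable [OR]: union of children's cut sets → 2 cut set(s).
Brake release inoperative [AND]: one cut set from each child combined → 1 × 1 × 1 × 1 = 1 cut set(s).
Drive chain down [OR]: union of children's cut sets → 3 cut set(s).
Door loop inoperative [OR]: union of children's cut sets → 4 cut set(s).
Safety circuit lost [AND]: one cut set from each child combined → 4 × 1 = 4 cut set(s).
Leveling path unavailable [AND]: one cut set from each child combined → 1 × 1 = 1 cut set(s).
Elevator stuck between floors [OR]: union of children's cut sets → 8 cut set(s).
Minimal cut sets: {North drive VFD fails}; {Right governor switch degraded}; {Auxiliary main contactor is down, Encoder faulted, Hoist motor fails, Primary safety relay fails}; {#2 brake coil malfunctions, Inboard drive VFD 2 is inoperative}; {Inboard drive VFD 2 is inoperative, Lower door interlock is out}; {B door operator malfunctions, Inboard drive VFD 2 is inoperative}; {#2 leveling sensor fails, Inboard drive VFD 2 is inoperative}; {B governor switch 2 faulted, Encoder 2 malfunctions}.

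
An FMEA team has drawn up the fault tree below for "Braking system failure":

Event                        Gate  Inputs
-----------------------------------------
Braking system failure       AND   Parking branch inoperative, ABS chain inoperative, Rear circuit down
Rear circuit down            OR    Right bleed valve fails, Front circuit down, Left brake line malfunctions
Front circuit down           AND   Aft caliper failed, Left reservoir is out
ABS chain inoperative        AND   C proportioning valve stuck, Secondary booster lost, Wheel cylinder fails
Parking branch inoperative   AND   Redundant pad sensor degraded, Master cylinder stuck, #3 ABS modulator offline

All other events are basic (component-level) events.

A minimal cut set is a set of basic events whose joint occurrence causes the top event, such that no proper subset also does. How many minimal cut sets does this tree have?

Parking branch inoperative [AND]: one cut set from each child combined → 1 × 1 × 1 = 1 cut set(s).
ABS chain inoperative [AND]: one cut set from each child combined → 1 × 1 × 1 = 1 cut set(s).
Front circuit down [AND]: one cut set from each child combined → 1 × 1 = 1 cut set(s).
Rear circuit down [OR]: union of children's cut sets → 3 cut set(s).
Braking system failure [AND]: one cut set from each child combined → 1 × 1 × 3 = 3 cut set(s).
Minimal cut sets: {#3 ABS modulator offline, C proportioning valve stuck, Master cylinder stuck, Redundant pad sensor degraded, Right bleed valve fails, Secondary booster lost, Wheel cylinder fails}; {#3 ABS modulator offline, Aft caliper failed, C proportioning valve stuck, Left reservoir is out, Master cylinder stuck, Redundant pad sensor degraded, Secondary booster lost, Wheel cylinder fails}; {#3 ABS modulator offline, C proportioning valve stuck, Left brake line malfunctions, Master cylinder stuck, Redundant pad sensor degraded, Secondary booster lost, Wheel cylinder fails}.

3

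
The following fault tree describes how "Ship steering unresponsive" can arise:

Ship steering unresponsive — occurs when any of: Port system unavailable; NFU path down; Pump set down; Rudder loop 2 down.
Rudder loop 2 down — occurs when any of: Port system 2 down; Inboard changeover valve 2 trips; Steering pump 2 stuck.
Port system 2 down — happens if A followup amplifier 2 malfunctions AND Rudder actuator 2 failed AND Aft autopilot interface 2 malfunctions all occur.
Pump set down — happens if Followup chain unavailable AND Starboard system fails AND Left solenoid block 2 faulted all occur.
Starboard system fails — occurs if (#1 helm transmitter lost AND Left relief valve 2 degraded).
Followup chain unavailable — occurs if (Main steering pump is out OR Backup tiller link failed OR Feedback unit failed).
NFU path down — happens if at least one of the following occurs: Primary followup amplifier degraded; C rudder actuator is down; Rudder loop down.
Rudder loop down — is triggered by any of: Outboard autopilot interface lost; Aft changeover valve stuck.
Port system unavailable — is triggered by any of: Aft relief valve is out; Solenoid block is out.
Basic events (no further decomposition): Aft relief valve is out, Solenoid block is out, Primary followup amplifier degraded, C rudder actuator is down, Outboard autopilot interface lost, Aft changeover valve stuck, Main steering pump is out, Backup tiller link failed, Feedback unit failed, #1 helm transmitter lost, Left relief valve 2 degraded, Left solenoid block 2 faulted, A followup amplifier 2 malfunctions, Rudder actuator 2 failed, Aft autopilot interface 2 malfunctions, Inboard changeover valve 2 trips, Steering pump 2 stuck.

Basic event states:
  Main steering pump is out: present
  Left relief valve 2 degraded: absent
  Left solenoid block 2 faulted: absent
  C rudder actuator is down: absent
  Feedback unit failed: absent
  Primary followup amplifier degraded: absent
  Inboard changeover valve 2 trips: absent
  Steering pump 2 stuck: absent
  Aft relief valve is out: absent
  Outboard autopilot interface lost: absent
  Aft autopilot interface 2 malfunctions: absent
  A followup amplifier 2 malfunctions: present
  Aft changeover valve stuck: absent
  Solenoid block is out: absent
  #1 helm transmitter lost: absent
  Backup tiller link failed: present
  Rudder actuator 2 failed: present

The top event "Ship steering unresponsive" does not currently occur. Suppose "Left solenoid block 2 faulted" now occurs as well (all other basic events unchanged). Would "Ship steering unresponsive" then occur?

No

Counterfactual: set "Left solenoid block 2 faulted" to occurred.
Port system unavailable [OR]: Aft relief valve is out=not, Solenoid block is out=not → no input occurs → does not occur.
Rudder loop down [OR]: Outboard autopilot interface lost=not, Aft changeover valve stuck=not → no input occurs → does not occur.
NFU path down [OR]: Primary followup amplifier degraded=not, C rudder actuator is down=not, Rudder loop down=not → no input occurs → does not occur.
Followup chain unavailable [OR]: Main steering pump is out=occurs, Backup tiller link failed=occurs, Feedback unit failed=not → at least one input occurs → occurs.
Starboard system fails [AND]: #1 helm transmitter lost=not, Left relief valve 2 degraded=not → not all inputs occur → does not occur.
Pump set down [AND]: Followup chain unavailable=occurs, Starboard system fails=not, Left solenoid block 2 faulted=occurs → not all inputs occur → does not occur.
Port system 2 down [AND]: A followup amplifier 2 malfunctions=occurs, Rudder actuator 2 failed=occurs, Aft autopilot interface 2 malfunctions=not → not all inputs occur → does not occur.
Rudder loop 2 down [OR]: Port system 2 down=not, Inboard changeover valve 2 trips=not, Steering pump 2 stuck=not → no input occurs → does not occur.
Ship steering unresponsive [OR]: Port system unavailable=not, NFU path down=not, Pump set down=not, Rudder loop 2 down=not → no input occurs → does not occur.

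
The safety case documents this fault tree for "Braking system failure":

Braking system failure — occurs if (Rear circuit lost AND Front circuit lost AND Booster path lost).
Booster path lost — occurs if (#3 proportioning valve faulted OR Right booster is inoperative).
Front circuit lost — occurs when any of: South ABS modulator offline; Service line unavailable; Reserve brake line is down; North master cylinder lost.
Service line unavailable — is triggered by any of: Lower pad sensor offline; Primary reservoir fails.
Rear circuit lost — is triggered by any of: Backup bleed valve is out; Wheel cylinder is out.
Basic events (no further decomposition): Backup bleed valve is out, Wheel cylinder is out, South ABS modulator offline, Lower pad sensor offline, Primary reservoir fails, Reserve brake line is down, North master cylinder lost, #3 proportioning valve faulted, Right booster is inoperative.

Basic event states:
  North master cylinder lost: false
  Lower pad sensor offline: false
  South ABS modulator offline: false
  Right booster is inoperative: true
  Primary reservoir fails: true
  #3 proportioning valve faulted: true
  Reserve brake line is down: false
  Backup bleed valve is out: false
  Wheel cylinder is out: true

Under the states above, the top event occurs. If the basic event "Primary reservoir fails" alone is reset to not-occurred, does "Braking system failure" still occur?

No

Counterfactual: set "Primary reservoir fails" to not occurred.
Rear circuit lost [OR]: Backup bleed valve is out=not, Wheel cylinder is out=occurs → at least one input occurs → occurs.
Service line unavailable [OR]: Lower pad sensor offline=not, Primary reservoir fails=not → no input occurs → does not occur.
Front circuit lost [OR]: South ABS modulator offline=not, Service line unavailable=not, Reserve brake line is down=not, North master cylinder lost=not → no input occurs → does not occur.
Booster path lost [OR]: #3 proportioning valve faulted=occurs, Right booster is inoperative=occurs → at least one input occurs → occurs.
Braking system failure [AND]: Rear circuit lost=occurs, Front circuit lost=not, Booster path lost=occurs → not all inputs occur → does not occur.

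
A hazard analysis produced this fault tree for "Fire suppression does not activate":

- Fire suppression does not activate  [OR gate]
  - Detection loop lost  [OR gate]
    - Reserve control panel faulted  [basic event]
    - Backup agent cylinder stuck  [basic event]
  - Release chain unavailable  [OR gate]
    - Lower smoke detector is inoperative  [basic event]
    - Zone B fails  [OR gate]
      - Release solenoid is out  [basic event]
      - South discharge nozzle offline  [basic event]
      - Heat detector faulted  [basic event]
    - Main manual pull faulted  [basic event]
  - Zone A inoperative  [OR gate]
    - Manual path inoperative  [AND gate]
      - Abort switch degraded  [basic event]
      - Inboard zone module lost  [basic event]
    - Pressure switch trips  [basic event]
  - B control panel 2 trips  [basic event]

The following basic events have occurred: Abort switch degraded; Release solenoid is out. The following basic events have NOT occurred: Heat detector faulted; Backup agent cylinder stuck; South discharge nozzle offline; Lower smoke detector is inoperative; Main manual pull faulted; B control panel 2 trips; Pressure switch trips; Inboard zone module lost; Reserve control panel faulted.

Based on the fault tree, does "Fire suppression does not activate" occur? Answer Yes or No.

Yes

Detection loop lost [OR]: Reserve control panel faulted=not, Backup agent cylinder stuck=not → no input occurs → does not occur.
Zone B fails [OR]: Release solenoid is out=occurs, South discharge nozzle offline=not, Heat detector faulted=not → at least one input occurs → occurs.
Release chain unavailable [OR]: Lower smoke detector is inoperative=not, Zone B fails=occurs, Main manual pull faulted=not → at least one input occurs → occurs.
Manual path inoperative [AND]: Abort switch degraded=occurs, Inboard zone module lost=not → not all inputs occur → does not occur.
Zone A inoperative [OR]: Manual path inoperative=not, Pressure switch trips=not → no input occurs → does not occur.
Fire suppression does not activate [OR]: Detection loop lost=not, Release chain unavailable=occurs, Zone A inoperative=not, B control panel 2 trips=not → at least one input occurs → occurs.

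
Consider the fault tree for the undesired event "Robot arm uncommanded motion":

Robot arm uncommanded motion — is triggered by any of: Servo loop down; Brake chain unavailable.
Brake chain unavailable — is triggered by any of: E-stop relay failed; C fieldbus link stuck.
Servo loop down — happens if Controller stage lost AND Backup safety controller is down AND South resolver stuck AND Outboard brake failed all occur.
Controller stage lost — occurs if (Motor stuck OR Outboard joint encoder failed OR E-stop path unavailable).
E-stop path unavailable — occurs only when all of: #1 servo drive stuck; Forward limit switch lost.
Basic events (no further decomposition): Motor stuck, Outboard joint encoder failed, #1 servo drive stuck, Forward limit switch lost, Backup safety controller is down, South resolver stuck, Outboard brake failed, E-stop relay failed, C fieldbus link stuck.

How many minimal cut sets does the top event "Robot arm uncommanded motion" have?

5

E-stop path unavailable [AND]: one cut set from each child combined → 1 × 1 = 1 cut set(s).
Controller stage lost [OR]: union of children's cut sets → 3 cut set(s).
Servo loop down [AND]: one cut set from each child combined → 3 × 1 × 1 × 1 = 3 cut set(s).
Brake chain unavailable [OR]: union of children's cut sets → 2 cut set(s).
Robot arm uncommanded motion [OR]: union of children's cut sets → 5 cut set(s).
Minimal cut sets: {Backup safety controller is down, Motor stuck, Outboard brake failed, South resolver stuck}; {Backup safety controller is down, Outboard brake failed, Outboard joint encoder failed, South resolver stuck}; {#1 servo drive stuck, Backup safety controller is down, Forward limit switch lost, Outboard brake failed, South resolver stuck}; {E-stop relay failed}; {C fieldbus link stuck}.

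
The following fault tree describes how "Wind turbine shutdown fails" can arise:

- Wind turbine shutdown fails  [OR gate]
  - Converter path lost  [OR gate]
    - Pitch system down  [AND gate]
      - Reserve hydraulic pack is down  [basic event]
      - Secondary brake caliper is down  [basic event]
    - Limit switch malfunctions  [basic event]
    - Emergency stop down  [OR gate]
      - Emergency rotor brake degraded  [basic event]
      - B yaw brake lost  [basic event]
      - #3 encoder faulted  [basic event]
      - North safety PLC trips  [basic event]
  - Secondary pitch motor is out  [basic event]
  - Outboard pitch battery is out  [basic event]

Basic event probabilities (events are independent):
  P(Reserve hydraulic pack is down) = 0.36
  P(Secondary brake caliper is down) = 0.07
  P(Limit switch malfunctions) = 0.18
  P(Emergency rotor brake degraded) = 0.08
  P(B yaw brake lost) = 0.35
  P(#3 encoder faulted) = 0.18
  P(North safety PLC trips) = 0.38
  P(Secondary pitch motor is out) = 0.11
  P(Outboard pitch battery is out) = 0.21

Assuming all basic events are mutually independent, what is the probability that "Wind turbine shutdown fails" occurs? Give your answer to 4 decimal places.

0.8291

P(Pitch system down) [AND] = 0.36 × 0.07 = 0.025200
P(Emergency stop down) [OR] = 1 − (1−0.08) × (1−0.35) × (1−0.18) × (1−0.38) = 0.695977
P(Converter path lost) [OR] = 1 − (1−0.025200) × (1−0.18) × (1−0.695977) = 0.756983
P(Wind turbine shutdown fails) [OR] = 1 − (1−0.756983) × (1−0.11) × (1−0.21) = 0.829135
Rounded to 4 decimal places: P(Wind turbine shutdown fails) ≈ 0.8291.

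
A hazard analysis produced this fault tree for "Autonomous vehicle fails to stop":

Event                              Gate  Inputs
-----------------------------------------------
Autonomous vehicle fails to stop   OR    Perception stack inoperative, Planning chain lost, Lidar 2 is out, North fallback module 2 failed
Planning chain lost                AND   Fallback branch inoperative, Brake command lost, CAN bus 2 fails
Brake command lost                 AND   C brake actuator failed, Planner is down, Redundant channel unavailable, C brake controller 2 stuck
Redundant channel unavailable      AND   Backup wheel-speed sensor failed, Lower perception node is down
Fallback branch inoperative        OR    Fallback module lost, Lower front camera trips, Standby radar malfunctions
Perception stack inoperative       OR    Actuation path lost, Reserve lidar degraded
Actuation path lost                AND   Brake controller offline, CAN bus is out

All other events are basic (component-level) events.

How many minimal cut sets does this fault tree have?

7

Actuation path lost [AND]: one cut set from each child combined → 1 × 1 = 1 cut set(s).
Perception stack inoperative [OR]: union of children's cut sets → 2 cut set(s).
Fallback branch inoperative [OR]: union of children's cut sets → 3 cut set(s).
Redundant channel unavailable [AND]: one cut set from each child combined → 1 × 1 = 1 cut set(s).
Brake command lost [AND]: one cut set from each child combined → 1 × 1 × 1 × 1 = 1 cut set(s).
Planning chain lost [AND]: one cut set from each child combined → 3 × 1 × 1 = 3 cut set(s).
Autonomous vehicle fails to stop [OR]: union of children's cut sets → 7 cut set(s).
Minimal cut sets: {Brake controller offline, CAN bus is out}; {Reserve lidar degraded}; {Backup wheel-speed sensor failed, C brake actuator failed, C brake controller 2 stuck, CAN bus 2 fails, Fallback module lost, Lower perception node is down, Planner is down}; {Backup wheel-speed sensor failed, C brake actuator failed, C brake controller 2 stuck, CAN bus 2 fails, Lower front camera trips, Lower perception node is down, Planner is down}; {Backup wheel-speed sensor failed, C brake actuator failed, C brake controller 2 stuck, CAN bus 2 fails, Lower perception node is down, Planner is down, Standby radar malfunctions}; {Lidar 2 is out}; {North fallback module 2 failed}.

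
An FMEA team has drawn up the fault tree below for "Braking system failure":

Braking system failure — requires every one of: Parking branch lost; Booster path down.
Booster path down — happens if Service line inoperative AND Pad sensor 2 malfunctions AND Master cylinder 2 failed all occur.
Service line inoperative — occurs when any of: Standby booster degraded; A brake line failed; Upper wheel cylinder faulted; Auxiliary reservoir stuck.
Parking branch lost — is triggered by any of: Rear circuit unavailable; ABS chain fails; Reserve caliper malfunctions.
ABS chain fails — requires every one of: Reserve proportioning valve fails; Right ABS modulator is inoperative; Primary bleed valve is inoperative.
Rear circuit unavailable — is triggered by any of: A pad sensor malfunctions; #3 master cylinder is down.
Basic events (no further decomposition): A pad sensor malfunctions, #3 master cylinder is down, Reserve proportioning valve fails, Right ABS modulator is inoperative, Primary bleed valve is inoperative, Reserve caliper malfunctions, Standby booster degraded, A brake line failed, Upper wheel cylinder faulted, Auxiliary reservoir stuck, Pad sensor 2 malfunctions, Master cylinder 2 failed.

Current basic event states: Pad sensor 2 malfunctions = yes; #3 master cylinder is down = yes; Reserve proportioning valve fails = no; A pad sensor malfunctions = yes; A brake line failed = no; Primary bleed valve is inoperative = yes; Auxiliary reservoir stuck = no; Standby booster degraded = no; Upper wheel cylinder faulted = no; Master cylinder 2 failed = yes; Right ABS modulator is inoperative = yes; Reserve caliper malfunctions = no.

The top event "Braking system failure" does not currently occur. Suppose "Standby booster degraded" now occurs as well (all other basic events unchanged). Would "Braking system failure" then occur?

Counterfactual: set "Standby booster degraded" to occurred.
Rear circuit unavailable [OR]: A pad sensor malfunctions=occurs, #3 master cylinder is down=occurs → at least one input occurs → occurs.
ABS chain fails [AND]: Reserve proportioning valve fails=not, Right ABS modulator is inoperative=occurs, Primary bleed valve is inoperative=occurs → not all inputs occur → does not occur.
Parking branch lost [OR]: Rear circuit unavailable=occurs, ABS chain fails=not, Reserve caliper malfunctions=not → at least one input occurs → occurs.
Service line inoperative [OR]: Standby booster degraded=occurs, A brake line failed=not, Upper wheel cylinder faulted=not, Auxiliary reservoir stuck=not → at least one input occurs → occurs.
Booster path down [AND]: Service line inoperative=occurs, Pad sensor 2 malfunctions=occurs, Master cylinder 2 failed=occurs → all inputs occur → occurs.
Braking system failure [AND]: Parking branch lost=occurs, Booster path down=occurs → all inputs occur → occurs.

Yes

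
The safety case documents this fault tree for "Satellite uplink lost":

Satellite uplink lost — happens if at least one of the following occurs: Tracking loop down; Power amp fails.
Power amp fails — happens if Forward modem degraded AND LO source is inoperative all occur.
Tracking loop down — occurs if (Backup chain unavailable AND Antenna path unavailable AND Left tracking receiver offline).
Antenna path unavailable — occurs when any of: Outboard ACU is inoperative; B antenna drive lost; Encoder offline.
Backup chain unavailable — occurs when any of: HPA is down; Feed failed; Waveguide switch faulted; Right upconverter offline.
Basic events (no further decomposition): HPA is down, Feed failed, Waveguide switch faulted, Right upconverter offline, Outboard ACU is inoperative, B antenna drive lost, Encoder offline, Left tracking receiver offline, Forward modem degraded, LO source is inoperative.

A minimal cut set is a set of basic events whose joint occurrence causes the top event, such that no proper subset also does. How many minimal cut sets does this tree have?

13

Backup chain unavailable [OR]: union of children's cut sets → 4 cut set(s).
Antenna path unavailable [OR]: union of children's cut sets → 3 cut set(s).
Tracking loop down [AND]: one cut set from each child combined → 4 × 3 × 1 = 12 cut set(s).
Power amp fails [AND]: one cut set from each child combined → 1 × 1 = 1 cut set(s).
Satellite uplink lost [OR]: union of children's cut sets → 13 cut set(s).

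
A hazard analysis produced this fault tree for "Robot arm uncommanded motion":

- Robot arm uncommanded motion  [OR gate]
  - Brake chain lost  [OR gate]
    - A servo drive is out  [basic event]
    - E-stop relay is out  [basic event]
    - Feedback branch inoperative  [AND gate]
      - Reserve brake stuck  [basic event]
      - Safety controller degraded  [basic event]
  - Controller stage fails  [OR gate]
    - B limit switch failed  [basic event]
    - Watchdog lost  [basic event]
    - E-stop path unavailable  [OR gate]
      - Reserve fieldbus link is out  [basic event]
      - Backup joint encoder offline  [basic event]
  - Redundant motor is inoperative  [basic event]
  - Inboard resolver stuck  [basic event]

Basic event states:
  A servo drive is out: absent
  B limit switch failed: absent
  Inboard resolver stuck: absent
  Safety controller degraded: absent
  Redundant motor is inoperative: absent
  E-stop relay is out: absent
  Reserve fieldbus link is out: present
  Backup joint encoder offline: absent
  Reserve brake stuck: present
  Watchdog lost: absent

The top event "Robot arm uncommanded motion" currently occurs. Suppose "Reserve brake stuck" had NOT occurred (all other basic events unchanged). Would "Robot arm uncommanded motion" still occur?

Yes

Counterfactual: set "Reserve brake stuck" to not occurred.
Feedback branch inoperative [AND]: Reserve brake stuck=not, Safety controller degraded=not → not all inputs occur → does not occur.
Brake chain lost [OR]: A servo drive is out=not, E-stop relay is out=not, Feedback branch inoperative=not → no input occurs → does not occur.
E-stop path unavailable [OR]: Reserve fieldbus link is out=occurs, Backup joint encoder offline=not → at least one input occurs → occurs.
Controller stage fails [OR]: B limit switch failed=not, Watchdog lost=not, E-stop path unavailable=occurs → at least one input occurs → occurs.
Robot arm uncommanded motion [OR]: Brake chain lost=not, Controller stage fails=occurs, Redundant motor is inoperative=not, Inboard resolver stuck=not → at least one input occurs → occurs.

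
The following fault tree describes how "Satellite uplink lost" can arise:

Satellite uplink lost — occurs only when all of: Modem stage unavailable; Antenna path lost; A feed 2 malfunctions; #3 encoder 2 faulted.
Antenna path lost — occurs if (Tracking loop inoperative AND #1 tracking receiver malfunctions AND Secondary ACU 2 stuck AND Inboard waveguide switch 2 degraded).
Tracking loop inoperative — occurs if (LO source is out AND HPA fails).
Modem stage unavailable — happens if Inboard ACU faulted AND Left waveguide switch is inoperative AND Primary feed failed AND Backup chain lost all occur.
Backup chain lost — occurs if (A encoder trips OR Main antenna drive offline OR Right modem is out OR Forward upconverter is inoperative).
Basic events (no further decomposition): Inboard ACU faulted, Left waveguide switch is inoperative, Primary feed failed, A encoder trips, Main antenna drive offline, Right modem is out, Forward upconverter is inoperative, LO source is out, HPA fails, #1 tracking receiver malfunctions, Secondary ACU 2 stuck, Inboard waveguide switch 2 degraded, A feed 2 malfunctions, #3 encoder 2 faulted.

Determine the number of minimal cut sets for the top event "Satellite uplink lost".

4

Backup chain lost [OR]: union of children's cut sets → 4 cut set(s).
Modem stage unavailable [AND]: one cut set from each child combined → 1 × 1 × 1 × 4 = 4 cut set(s).
Tracking loop inoperative [AND]: one cut set from each child combined → 1 × 1 = 1 cut set(s).
Antenna path lost [AND]: one cut set from each child combined → 1 × 1 × 1 × 1 = 1 cut set(s).
Satellite uplink lost [AND]: one cut set from each child combined → 4 × 1 × 1 × 1 = 4 cut set(s).
Minimal cut sets: {#1 tracking receiver malfunctions, #3 encoder 2 faulted, A encoder trips, A feed 2 malfunctions, HPA fails, Inboard ACU faulted, Inboard waveguide switch 2 degraded, LO source is out, Left waveguide switch is inoperative, Primary feed failed, Secondary ACU 2 stuck}; {#1 tracking receiver malfunctions, #3 encoder 2 faulted, A feed 2 malfunctions, HPA fails, Inboard ACU faulted, Inboard waveguide switch 2 degraded, LO source is out, Left waveguide switch is inoperative, Main antenna drive offline, Primary feed failed, Secondary ACU 2 stuck}; {#1 tracking receiver malfunctions, #3 encoder 2 faulted, A feed 2 malfunctions, HPA fails, Inboard ACU faulted, Inboard waveguide switch 2 degraded, LO source is out, Left waveguide switch is inoperative, Primary feed failed, Right modem is out, Secondary ACU 2 stuck}; {#1 tracking receiver malfunctions, #3 encoder 2 faulted, A feed 2 malfunctions, Forward upconverter is inoperative, HPA fails, Inboard ACU faulted, Inboard waveguide switch 2 degraded, LO source is out, Left waveguide switch is inoperative, Primary feed failed, Secondary ACU 2 stuck}.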